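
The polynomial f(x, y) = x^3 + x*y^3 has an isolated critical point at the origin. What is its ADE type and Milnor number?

Type E_7, Milnor number mu = 7.

The Hessian of f at 0 has rank 0. Corank 2; j^3 = x^3 is a perfect cube, so E-series; the 4-jet and mu = 7 give E_7.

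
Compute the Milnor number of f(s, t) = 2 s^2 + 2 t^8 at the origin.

7

The Hessian of f at 0 is [[4, 0], [0, 0]] with rank 1, so corank 1. A Groebner basis of the Jacobian ideal J(f) in C{s,t} is {t^7, s}; counting standard monomials gives mu = 7. Corank 1: A-series; mu = 7 gives A_7.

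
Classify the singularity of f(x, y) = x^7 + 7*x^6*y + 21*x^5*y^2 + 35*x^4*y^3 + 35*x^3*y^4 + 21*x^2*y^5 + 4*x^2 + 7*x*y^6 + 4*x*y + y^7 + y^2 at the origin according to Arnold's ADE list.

A6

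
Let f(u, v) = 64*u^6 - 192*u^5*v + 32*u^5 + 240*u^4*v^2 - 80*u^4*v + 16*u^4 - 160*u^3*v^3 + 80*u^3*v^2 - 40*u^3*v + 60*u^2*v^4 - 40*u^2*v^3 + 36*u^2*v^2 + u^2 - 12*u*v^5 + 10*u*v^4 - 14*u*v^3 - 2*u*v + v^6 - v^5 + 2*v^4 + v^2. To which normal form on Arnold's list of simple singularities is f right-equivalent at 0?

The Hessian of f at 0 has rank 1. Corank 1: A-series; mu = 4 gives A_4.

A_{4}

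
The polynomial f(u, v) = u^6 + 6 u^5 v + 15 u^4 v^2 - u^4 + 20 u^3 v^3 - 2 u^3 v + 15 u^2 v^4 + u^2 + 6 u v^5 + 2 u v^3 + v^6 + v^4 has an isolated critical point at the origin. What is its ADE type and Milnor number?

The Hessian of f at 0 has rank 1. Corank 1: A-series; mu = 3 gives A_3.

Type A3, Milnor number mu = 3.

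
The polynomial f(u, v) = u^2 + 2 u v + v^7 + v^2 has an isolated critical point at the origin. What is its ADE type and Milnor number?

The Hessian of f at 0 is [[2, 2], [2, 2]] with rank 1, so corank 1. A Groebner basis of the Jacobian ideal J(f) in C{u,v} is {v^6, u + v}; counting standard monomials gives mu = 6. Corank 1: A-series; mu = 6 gives A_6.

Type A_{6}, Milnor number mu = 6.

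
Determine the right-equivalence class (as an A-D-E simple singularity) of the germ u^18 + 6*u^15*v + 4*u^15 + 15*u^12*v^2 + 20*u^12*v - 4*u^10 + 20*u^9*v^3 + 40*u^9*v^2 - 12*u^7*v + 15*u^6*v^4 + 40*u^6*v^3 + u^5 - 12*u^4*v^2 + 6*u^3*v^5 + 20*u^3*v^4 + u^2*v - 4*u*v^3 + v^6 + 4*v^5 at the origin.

D_7

The Hessian of f at 0 is [[0, 0], [0, 0]] with rank 0, so corank 2. A Groebner basis of the Jacobian ideal J(f) in C{u,v} is {u^3, u^2*v + 2*u^2/3 - 4*u*v^2/3, -u*v/2 + v^3}; counting standard monomials gives mu = 7. Corank 2; j^3 = u^2*v has shape L^2 M (L != M), so D-series; mu = 7 gives D_7.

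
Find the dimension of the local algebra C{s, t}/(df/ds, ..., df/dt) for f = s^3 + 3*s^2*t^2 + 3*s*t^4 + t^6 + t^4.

The Hessian of f at 0 has rank 0. Corank 2; j^3 = s^3 is a perfect cube, so E-series; the 4-jet and mu = 6 give E_6.

6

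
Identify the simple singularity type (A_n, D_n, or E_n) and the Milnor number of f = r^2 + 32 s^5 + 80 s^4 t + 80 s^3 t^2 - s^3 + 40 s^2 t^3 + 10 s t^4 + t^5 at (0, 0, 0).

The Hessian of f at 0 has rank 1. Corank 2; j^3 = -s^3 is a perfect cube, so E-series; the 5-jet and mu = 8 give E_8.

Type E_{8}, Milnor number mu = 8.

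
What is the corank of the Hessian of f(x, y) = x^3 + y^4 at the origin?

2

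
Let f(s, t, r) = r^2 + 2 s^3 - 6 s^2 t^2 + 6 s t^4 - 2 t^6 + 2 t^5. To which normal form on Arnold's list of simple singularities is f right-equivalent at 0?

E_8

The Hessian of f at 0 is [[0, 0, 0], [0, 0, 0], [0, 0, 2]] with rank 1, so corank 2. A Groebner basis of the Jacobian ideal J(f) in C{s,t,r} is {t^4, s^3, -s^2/2 + s*t^2, r}; counting standard monomials gives mu = 8. Corank 2; j^3 = 2*s^3 is a perfect cube, so E-series; the 5-jet and mu = 8 give E_8.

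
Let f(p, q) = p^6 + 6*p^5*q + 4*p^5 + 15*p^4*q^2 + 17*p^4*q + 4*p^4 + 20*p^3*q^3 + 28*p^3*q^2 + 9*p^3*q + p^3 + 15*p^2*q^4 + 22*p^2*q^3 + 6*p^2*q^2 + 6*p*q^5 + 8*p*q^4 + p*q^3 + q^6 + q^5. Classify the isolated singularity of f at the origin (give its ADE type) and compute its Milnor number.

The Hessian of f at 0 has rank 0. Corank 2; j^3 = p^3 is a perfect cube, so E-series; the 4-jet and mu = 7 give E_7.

Type E_{7}, Milnor number mu = 7.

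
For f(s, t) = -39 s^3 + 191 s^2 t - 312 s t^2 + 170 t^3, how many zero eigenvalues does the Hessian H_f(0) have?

2

Hessian at 0 has rank 0.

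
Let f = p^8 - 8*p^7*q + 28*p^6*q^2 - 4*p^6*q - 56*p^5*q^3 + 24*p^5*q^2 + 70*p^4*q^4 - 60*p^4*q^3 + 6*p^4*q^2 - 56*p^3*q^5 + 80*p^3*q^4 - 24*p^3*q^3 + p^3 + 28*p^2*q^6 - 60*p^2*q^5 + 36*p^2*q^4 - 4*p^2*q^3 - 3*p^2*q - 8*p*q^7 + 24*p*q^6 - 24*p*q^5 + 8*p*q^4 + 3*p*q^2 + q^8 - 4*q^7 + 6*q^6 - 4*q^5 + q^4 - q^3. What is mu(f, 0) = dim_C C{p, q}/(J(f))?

The Hessian of f at 0 has rank 0. Corank 2; j^3 = (p - q)^3 is a perfect cube, so E-series; the 4-jet and mu = 6 give E_6.

6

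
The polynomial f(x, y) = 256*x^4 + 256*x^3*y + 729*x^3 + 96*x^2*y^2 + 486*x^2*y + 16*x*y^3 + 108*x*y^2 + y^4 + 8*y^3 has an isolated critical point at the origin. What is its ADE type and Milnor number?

Type E_{6}, Milnor number mu = 6.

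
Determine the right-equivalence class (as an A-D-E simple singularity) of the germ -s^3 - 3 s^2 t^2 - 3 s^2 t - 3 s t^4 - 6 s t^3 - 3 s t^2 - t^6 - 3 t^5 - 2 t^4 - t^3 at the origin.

E_{6}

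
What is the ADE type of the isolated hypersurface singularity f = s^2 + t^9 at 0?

A_8

The Hessian of f at 0 is [[2, 0], [0, 0]] with rank 1, so corank 1. A Groebner basis of the Jacobian ideal J(f) in C{s,t} is {t^8, s}; counting standard monomials gives mu = 8. Corank 1: A-series; mu = 8 gives A_8.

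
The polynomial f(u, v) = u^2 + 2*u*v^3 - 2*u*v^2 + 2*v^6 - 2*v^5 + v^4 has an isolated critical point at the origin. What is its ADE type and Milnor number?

Type A_{5}, Milnor number mu = 5.

The Hessian of f at 0 is [[2, 0], [0, 0]] with rank 1, so corank 1. A Groebner basis of the Jacobian ideal J(f) in C{u,v} is {u*v^2 + u*v + u - v^2, u + v^3 - v^2, u^2 + u*v + u - v^2}; counting standard monomials gives mu = 5. Corank 1: A-series; mu = 5 gives A_5.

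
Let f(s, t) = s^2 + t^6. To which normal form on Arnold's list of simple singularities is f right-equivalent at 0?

A5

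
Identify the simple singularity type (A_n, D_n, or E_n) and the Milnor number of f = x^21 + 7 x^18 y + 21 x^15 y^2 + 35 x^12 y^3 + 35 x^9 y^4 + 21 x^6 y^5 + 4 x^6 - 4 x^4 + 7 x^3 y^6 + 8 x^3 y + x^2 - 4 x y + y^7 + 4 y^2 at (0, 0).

The Hessian of f at 0 is [[2, -4], [-4, 8]] with rank 1, so corank 1. A Groebner basis of the Jacobian ideal J(f) in C{x,y} is {-x*y/16 + y^4 + y^2/8, x*y^2 - x/24 - 4*y^3/3 + y/12, x^2 - 4*x*y + 4*y^2}; counting standard monomials gives mu = 6. Corank 1: A-series; mu = 6 gives A_6.

Type A6, Milnor number mu = 6.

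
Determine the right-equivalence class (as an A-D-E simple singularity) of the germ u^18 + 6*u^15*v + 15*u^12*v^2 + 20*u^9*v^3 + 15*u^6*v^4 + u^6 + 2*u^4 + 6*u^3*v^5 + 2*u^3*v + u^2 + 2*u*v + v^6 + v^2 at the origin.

The Hessian of f at 0 is [[2, 2], [2, 2]] with rank 1, so corank 1. A Groebner basis of the Jacobian ideal J(f) in C{u,v} is {u*v^2 + u + v, -u + v^3 - v, u^2 + 2*u*v + v^2}; counting standard monomials gives mu = 5. Corank 1: A-series; mu = 5 gives A_5.

A_{5}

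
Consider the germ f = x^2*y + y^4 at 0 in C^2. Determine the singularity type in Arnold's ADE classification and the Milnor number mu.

Type D5, Milnor number mu = 5.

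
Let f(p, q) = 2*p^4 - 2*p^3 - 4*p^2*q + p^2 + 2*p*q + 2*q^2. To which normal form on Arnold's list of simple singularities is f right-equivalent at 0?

The Hessian of f at 0 has rank 2. Corank 0: nondegenerate Morse point, so A_1.

A1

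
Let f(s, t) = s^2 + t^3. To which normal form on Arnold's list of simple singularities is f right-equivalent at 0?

A2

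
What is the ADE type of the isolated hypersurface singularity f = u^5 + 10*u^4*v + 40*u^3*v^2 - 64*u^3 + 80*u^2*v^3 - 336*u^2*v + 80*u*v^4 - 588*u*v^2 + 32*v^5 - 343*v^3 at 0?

The Hessian of f at 0 is [[0, 0], [0, 0]] with rank 0, so corank 2. A Groebner basis of the Jacobian ideal J(f) in C{u,v} is {v^5, u*v^3 + 29*v^4/16, u^2 + 7*u*v/2 + 49*v^2/16}; counting standard monomials gives mu = 8. Corank 2; j^3 = -(4*u + 7*v)^3 is a perfect cube, so E-series; the 5-jet and mu = 8 give E_8.

E8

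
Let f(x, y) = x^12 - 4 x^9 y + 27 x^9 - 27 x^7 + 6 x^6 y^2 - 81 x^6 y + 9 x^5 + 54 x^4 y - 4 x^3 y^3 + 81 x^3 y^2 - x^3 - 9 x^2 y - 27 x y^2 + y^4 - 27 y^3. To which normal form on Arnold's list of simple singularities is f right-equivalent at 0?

E_6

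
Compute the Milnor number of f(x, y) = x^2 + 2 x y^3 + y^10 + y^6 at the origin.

The Hessian of f at 0 is [[2, 0], [0, 0]] with rank 1, so corank 1. A Groebner basis of the Jacobian ideal J(f) in C{x,y} is {x^3, x + y^3}; counting standard monomials gives mu = 9. Corank 1: A-series; mu = 9 gives A_9.

9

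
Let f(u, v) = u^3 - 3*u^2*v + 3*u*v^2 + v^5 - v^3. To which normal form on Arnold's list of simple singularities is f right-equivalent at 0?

E_{8}

The Hessian of f at 0 has rank 0. Corank 2; j^3 = (u - v)^3 is a perfect cube, so E-series; the 5-jet and mu = 8 give E_8.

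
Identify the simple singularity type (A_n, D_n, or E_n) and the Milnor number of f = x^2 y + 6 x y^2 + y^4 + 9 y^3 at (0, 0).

Type D_5, Milnor number mu = 5.

The Hessian of f at 0 is [[0, 0], [0, 0]] with rank 0, so corank 2. A Groebner basis of the Jacobian ideal J(f) in C{x,y} is {x^3 - 27*x^2/4 + 243*y^2/4, x^2/4 + y^3 - 9*y^2/4, x*y + 3*y^2}; counting standard monomials gives mu = 5. Corank 2; j^3 = y*(x + 3*y)^2 has shape L^2 M (L != M), so D-series; mu = 5 gives D_5.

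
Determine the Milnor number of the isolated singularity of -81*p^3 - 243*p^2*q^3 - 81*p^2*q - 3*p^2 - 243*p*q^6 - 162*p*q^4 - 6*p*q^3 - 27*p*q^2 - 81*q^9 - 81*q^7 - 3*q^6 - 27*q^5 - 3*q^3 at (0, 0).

2

The Hessian of f at 0 is [[-6, 0], [0, 0]] with rank 1, so corank 1. A Groebner basis of the Jacobian ideal J(f) in C{p,q} is {q^2, p}; counting standard monomials gives mu = 2. Corank 1: A-series; mu = 2 gives A_2.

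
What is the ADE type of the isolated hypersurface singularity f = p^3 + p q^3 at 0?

E_{7}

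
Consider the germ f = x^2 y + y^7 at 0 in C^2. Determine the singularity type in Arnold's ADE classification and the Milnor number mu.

The Hessian of f at 0 is [[0, 0], [0, 0]] with rank 0, so corank 2. A Groebner basis of the Jacobian ideal J(f) in C{x,y} is {x^2/7 + y^6, x^3, x*y}; counting standard monomials gives mu = 8. Corank 2; j^3 = x^2*y has shape L^2 M (L != M), so D-series; mu = 8 gives D_8.

Type D8, Milnor number mu = 8.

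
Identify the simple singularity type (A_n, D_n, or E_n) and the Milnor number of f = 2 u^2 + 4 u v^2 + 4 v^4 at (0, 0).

The Hessian of f at 0 is [[4, 0], [0, 0]] with rank 1, so corank 1. A Groebner basis of the Jacobian ideal J(f) in C{u,v} is {u^2, u*v, u + v^2}; counting standard monomials gives mu = 3. Corank 1: A-series; mu = 3 gives A_3.

Type A3, Milnor number mu = 3.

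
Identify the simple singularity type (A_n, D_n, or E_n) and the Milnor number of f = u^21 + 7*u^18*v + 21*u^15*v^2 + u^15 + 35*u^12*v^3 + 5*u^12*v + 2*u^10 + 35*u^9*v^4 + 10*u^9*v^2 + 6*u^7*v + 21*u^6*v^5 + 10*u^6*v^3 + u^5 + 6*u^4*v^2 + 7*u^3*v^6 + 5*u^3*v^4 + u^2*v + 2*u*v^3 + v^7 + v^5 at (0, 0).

Type D8, Milnor number mu = 8.

The Hessian of f at 0 has rank 0. Corank 2; j^3 = u^2*v has shape L^2 M (L != M), so D-series; mu = 8 gives D_8.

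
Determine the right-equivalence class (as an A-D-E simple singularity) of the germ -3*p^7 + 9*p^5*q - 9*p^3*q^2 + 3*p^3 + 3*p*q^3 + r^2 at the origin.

The Hessian of f at 0 has rank 1. Corank 2; j^3 = 3*p^3 is a perfect cube, so E-series; the 4-jet and mu = 7 give E_7.

E_7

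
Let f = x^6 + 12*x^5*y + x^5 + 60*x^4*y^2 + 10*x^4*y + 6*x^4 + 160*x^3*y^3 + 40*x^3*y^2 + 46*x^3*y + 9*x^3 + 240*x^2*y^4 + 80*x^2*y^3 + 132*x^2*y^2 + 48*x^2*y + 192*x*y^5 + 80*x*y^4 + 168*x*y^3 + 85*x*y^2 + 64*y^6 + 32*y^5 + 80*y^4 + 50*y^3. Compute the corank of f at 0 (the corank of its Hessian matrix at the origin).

Hessian at 0 has rank 0.

2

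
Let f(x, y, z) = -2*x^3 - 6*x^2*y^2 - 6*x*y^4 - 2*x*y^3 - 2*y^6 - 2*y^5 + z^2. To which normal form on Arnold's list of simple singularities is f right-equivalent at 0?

E7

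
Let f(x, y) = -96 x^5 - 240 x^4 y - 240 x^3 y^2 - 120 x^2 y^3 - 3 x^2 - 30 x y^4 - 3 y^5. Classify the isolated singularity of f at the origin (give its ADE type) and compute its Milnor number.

Type A_4, Milnor number mu = 4.

The Hessian of f at 0 has rank 1. Corank 1: A-series; mu = 4 gives A_4.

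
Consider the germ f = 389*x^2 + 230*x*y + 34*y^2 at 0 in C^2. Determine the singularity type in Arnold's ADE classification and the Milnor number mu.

Type A_{1}, Milnor number mu = 1.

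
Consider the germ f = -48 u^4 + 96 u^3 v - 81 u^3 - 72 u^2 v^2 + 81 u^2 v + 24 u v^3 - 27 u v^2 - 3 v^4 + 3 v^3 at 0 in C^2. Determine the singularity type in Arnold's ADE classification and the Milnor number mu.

Type E_{6}, Milnor number mu = 6.

The Hessian of f at 0 is [[0, 0], [0, 0]] with rank 0, so corank 2. A Groebner basis of the Jacobian ideal J(f) in C{u,v} is {v^4, u*v^2 - 7*v^3/18, u^2 - 2*u*v/3 + v^2/9}; counting standard monomials gives mu = 6. Corank 2; j^3 = -3*(3*u - v)^3 is a perfect cube, so E-series; the 4-jet and mu = 6 give E_6.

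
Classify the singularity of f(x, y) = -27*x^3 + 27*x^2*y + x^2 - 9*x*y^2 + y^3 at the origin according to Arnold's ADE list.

A2

The Hessian of f at 0 is [[2, 0], [0, 0]] with rank 1, so corank 1. A Groebner basis of the Jacobian ideal J(f) in C{x,y} is {y^2, x}; counting standard monomials gives mu = 2. Corank 1: A-series; mu = 2 gives A_2.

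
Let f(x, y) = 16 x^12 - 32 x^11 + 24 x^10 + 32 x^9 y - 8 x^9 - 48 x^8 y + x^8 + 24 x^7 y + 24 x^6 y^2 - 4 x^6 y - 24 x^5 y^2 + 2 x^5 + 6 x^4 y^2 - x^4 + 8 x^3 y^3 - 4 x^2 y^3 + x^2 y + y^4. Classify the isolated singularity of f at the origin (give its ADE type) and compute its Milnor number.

Type D5, Milnor number mu = 5.

The Hessian of f at 0 has rank 0. Corank 2; j^3 = x^2*y has shape L^2 M (L != M), so D-series; mu = 5 gives D_5.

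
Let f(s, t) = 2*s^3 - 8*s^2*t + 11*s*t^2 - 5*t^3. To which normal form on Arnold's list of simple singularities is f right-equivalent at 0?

D_4

The Hessian of f at 0 has rank 0. Corank 2; j^3 = (s - t)*(2*s^2 - 6*s*t + 5*t^2) splits into three distinct lines over C (the quadratic factor has nonzero discriminant), so D_4.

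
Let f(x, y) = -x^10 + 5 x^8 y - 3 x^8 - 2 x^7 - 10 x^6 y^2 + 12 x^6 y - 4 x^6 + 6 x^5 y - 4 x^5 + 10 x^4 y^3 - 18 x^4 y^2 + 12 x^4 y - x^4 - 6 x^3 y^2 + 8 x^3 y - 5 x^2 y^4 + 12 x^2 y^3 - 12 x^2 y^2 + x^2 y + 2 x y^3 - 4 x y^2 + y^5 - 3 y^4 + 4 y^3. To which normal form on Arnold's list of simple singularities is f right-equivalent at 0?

D_{5}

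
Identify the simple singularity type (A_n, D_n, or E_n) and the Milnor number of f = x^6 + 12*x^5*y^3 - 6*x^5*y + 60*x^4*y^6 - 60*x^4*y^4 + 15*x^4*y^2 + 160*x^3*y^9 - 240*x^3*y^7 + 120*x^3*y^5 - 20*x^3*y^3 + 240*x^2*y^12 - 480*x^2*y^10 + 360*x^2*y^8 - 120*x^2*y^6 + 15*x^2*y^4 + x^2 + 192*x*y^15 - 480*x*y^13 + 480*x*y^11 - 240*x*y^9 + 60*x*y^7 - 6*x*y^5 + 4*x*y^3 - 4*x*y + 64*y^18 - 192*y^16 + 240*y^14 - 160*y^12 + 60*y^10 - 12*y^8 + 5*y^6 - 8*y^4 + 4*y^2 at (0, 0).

The Hessian of f at 0 has rank 1. Corank 1: A-series; mu = 5 gives A_5.

Type A5, Milnor number mu = 5.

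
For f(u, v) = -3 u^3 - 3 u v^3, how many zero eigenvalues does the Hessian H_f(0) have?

Hessian at 0 has rank 0.

2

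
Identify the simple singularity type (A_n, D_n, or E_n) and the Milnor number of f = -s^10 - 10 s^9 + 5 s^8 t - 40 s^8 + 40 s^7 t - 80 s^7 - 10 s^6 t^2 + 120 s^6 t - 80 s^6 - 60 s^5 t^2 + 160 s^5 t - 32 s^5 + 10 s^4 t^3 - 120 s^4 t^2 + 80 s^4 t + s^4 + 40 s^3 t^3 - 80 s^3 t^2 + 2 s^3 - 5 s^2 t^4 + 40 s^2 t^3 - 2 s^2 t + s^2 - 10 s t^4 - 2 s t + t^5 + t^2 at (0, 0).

The Hessian of f at 0 is [[2, -2], [-2, 2]] with rank 1, so corank 1. A Groebner basis of the Jacobian ideal J(f) in C{s,t} is {-s/2 + t^3 - t^2/2 + t/2, s^2 + s - t, s*t + s/2 - t^2/2 - t/2}; counting standard monomials gives mu = 4. Corank 1: A-series; mu = 4 gives A_4.

Type A4, Milnor number mu = 4.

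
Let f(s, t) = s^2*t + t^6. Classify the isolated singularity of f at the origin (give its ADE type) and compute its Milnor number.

Type D_7, Milnor number mu = 7.

The Hessian of f at 0 has rank 0. Corank 2; j^3 = s^2*t has shape L^2 M (L != M), so D-series; mu = 7 gives D_7.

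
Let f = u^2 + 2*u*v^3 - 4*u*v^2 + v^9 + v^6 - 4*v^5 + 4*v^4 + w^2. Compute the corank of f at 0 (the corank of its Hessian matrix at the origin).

1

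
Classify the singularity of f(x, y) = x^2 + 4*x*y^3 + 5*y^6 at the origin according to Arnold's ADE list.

A5

The Hessian of f at 0 has rank 1. Corank 1: A-series; mu = 5 gives A_5.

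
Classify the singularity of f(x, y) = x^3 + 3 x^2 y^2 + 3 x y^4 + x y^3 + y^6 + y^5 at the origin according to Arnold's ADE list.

The Hessian of f at 0 has rank 0. Corank 2; j^3 = x^3 is a perfect cube, so E-series; the 4-jet and mu = 7 give E_7.

E_7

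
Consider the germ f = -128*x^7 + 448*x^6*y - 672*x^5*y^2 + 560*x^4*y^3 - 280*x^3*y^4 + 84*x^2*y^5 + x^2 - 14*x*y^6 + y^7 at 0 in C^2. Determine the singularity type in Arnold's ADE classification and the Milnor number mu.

Type A6, Milnor number mu = 6.

The Hessian of f at 0 has rank 1. Corank 1: A-series; mu = 6 gives A_6.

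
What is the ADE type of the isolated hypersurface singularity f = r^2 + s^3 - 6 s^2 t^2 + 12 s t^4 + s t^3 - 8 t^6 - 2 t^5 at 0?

The Hessian of f at 0 has rank 1. Corank 2; j^3 = s^3 is a perfect cube, so E-series; the 4-jet and mu = 7 give E_7.

E_7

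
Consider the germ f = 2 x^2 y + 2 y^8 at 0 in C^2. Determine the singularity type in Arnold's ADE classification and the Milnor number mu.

Type D_{9}, Milnor number mu = 9.

The Hessian of f at 0 is [[0, 0], [0, 0]] with rank 0, so corank 2. A Groebner basis of the Jacobian ideal J(f) in C{x,y} is {x^2/8 + y^7, x^3, x*y}; counting standard monomials gives mu = 9. Corank 2; j^3 = 2*x^2*y has shape L^2 M (L != M), so D-series; mu = 9 gives D_9.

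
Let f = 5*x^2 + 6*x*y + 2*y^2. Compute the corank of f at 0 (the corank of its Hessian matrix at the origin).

Hessian at 0 has rank 2.

0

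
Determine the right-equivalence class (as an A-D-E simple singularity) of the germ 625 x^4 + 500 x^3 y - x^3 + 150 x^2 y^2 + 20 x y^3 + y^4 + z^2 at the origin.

E_{6}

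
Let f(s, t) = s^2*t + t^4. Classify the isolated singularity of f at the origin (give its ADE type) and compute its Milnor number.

The Hessian of f at 0 has rank 0. Corank 2; j^3 = s^2*t has shape L^2 M (L != M), so D-series; mu = 5 gives D_5.

Type D_{5}, Milnor number mu = 5.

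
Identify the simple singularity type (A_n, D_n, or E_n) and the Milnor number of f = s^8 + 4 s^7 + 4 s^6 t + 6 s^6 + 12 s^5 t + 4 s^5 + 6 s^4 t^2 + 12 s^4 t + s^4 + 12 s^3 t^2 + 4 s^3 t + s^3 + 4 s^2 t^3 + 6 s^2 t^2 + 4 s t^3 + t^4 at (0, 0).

The Hessian of f at 0 has rank 0. Corank 2; j^3 = s^3 is a perfect cube, so E-series; the 4-jet and mu = 6 give E_6.

Type E_{6}, Milnor number mu = 6.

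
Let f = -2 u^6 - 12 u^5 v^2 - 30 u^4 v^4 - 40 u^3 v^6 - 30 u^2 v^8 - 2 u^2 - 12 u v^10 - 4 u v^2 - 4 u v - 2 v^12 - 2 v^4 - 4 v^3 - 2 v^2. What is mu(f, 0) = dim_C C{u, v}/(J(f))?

5

The Hessian of f at 0 is [[-4, -4], [-4, -4]] with rank 1, so corank 1. A Groebner basis of the Jacobian ideal J(f) in C{u,v} is {u^3 + 3*u^2 + 5*u*v - 2*u - 2*v, u^2*v - 2*u^2 - 3*u*v + u + v, u + v^2 + v}; counting standard monomials gives mu = 5. Corank 1: A-series; mu = 5 gives A_5.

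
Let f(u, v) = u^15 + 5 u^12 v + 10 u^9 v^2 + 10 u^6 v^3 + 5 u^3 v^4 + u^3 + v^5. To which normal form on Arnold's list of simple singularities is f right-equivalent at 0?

The Hessian of f at 0 has rank 0. Corank 2; j^3 = u^3 is a perfect cube, so E-series; the 5-jet and mu = 8 give E_8.

E8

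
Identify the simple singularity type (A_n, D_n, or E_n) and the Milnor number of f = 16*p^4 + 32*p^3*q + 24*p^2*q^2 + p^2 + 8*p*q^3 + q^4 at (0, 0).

Type A_{3}, Milnor number mu = 3.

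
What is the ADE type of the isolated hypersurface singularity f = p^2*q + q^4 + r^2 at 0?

D_{5}

The Hessian of f at 0 has rank 1. Corank 2; j^3 = p^2*q has shape L^2 M (L != M), so D-series; mu = 5 gives D_5.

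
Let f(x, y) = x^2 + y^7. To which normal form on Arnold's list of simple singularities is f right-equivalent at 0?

The Hessian of f at 0 has rank 1. Corank 1: A-series; mu = 6 gives A_6.

A_6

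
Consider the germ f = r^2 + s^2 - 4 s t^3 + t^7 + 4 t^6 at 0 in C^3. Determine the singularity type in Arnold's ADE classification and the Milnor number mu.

Type A_6, Milnor number mu = 6.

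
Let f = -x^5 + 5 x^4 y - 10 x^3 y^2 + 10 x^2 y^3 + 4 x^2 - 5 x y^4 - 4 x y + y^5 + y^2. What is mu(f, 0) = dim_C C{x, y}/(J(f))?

The Hessian of f at 0 has rank 1. Corank 1: A-series; mu = 4 gives A_4.

4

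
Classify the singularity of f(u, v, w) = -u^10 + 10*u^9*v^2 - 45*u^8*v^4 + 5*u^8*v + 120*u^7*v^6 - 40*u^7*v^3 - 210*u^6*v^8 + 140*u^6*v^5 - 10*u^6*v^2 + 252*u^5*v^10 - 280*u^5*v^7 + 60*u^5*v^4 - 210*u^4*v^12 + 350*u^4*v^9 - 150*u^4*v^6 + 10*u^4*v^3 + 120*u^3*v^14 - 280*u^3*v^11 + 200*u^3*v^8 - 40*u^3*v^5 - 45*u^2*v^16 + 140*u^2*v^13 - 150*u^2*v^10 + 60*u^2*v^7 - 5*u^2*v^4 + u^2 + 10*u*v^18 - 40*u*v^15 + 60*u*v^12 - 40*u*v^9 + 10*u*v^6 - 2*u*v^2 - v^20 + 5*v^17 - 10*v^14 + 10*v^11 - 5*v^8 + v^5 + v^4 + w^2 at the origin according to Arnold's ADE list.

The Hessian of f at 0 is [[2, 0, 0], [0, 0, 0], [0, 0, 2]] with rank 2, so corank 1. A Groebner basis of the Jacobian ideal J(f) in C{u,v,w} is {u^2, -u + v^2, w}; counting standard monomials gives mu = 4. Corank 1: A-series; mu = 4 gives A_4.

A_{4}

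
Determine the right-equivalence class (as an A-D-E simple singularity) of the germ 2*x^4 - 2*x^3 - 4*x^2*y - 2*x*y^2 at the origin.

D5

The Hessian of f at 0 has rank 0. Corank 2; j^3 = -2*x*(x + y)^2 has shape L^2 M (L != M), so D-series; mu = 5 gives D_5.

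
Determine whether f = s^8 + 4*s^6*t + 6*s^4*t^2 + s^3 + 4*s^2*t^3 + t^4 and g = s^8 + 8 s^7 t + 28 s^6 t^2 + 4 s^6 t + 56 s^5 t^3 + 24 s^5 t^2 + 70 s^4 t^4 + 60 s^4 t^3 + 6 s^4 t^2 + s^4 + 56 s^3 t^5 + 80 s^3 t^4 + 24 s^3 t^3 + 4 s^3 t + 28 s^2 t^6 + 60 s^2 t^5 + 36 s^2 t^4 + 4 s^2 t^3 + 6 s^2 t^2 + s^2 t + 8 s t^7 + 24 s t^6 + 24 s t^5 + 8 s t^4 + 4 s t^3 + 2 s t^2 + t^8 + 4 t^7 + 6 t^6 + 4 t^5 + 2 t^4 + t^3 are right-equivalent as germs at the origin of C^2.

The Hessian of f at 0 has rank 0. Corank 2; j^3 = s^3 is a perfect cube, so E-series; the 4-jet and mu = 6 give E_6. The Hessian of g at 0 has rank 0. Corank 2; j^3 = t*(s + t)^2 has shape L^2 M (L != M), so D-series; mu = 5 gives D_5. f is E_6 but g is D_5, hence not right-equivalent.

No.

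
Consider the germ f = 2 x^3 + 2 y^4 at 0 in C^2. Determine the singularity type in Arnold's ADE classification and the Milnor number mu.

The Hessian of f at 0 is [[0, 0], [0, 0]] with rank 0, so corank 2. A Groebner basis of the Jacobian ideal J(f) in C{x,y} is {y^3, x^2}; counting standard monomials gives mu = 6. Corank 2; j^3 = 2*x^3 is a perfect cube, so E-series; the 4-jet and mu = 6 give E_6.

Type E_6, Milnor number mu = 6.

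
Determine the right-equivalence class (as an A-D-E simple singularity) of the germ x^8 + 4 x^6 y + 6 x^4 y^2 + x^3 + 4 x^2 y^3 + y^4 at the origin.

The Hessian of f at 0 has rank 0. Corank 2; j^3 = x^3 is a perfect cube, so E-series; the 4-jet and mu = 6 give E_6.

E6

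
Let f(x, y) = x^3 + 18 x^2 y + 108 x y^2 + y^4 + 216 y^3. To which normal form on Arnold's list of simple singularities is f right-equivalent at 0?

The Hessian of f at 0 is [[0, 0], [0, 0]] with rank 0, so corank 2. A Groebner basis of the Jacobian ideal J(f) in C{x,y} is {y^3, x^2 + 12*x*y + 36*y^2}; counting standard monomials gives mu = 6. Corank 2; j^3 = (x + 6*y)^3 is a perfect cube, so E-series; the 4-jet and mu = 6 give E_6.

E_6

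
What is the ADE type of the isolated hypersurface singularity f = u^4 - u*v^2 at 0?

D_5

The Hessian of f at 0 has rank 0. Corank 2; j^3 = -u*v^2 has shape L^2 M (L != M), so D-series; mu = 5 gives D_5.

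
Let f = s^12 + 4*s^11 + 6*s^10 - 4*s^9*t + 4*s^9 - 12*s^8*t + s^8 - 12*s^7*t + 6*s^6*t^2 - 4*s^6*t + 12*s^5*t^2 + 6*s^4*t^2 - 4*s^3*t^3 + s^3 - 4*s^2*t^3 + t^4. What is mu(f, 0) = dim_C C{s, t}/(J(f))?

6

The Hessian of f at 0 has rank 0. Corank 2; j^3 = s^3 is a perfect cube, so E-series; the 4-jet and mu = 6 give E_6.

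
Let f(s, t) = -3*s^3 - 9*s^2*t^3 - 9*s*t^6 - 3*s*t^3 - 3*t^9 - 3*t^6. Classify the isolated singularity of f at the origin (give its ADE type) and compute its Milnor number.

Type E_{7}, Milnor number mu = 7.

The Hessian of f at 0 has rank 0. Corank 2; j^3 = -3*s^3 is a perfect cube, so E-series; the 4-jet and mu = 7 give E_7.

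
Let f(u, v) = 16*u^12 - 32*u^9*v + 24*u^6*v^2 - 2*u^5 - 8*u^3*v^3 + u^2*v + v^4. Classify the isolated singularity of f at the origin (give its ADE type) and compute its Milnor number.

Type D_{5}, Milnor number mu = 5.

The Hessian of f at 0 has rank 0. Corank 2; j^3 = u^2*v has shape L^2 M (L != M), so D-series; mu = 5 gives D_5.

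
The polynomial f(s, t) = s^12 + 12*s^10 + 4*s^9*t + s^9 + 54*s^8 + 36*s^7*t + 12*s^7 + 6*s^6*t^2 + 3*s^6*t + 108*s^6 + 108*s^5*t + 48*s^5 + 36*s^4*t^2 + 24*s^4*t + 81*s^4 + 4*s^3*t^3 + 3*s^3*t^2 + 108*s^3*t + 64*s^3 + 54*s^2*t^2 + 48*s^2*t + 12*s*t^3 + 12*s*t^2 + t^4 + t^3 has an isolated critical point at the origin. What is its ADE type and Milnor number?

Type E_{6}, Milnor number mu = 6.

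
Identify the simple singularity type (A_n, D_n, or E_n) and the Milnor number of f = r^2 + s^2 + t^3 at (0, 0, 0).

The Hessian of f at 0 has rank 2. Corank 1: A-series; mu = 2 gives A_2.

Type A2, Milnor number mu = 2.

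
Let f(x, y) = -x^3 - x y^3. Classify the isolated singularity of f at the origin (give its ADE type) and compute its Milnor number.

Type E_{7}, Milnor number mu = 7.

The Hessian of f at 0 has rank 0. Corank 2; j^3 = -x^3 is a perfect cube, so E-series; the 4-jet and mu = 7 give E_7.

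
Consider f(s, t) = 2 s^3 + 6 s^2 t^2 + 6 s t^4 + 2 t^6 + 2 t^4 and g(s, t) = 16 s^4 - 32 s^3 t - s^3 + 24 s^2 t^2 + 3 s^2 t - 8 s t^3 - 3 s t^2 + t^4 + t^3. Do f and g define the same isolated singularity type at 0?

The Hessian of f at 0 has rank 0. Corank 2; j^3 = 2*s^3 is a perfect cube, so E-series; the 4-jet and mu = 6 give E_6. The Hessian of g at 0 has rank 0. Corank 2; j^3 = -(s - t)^3 is a perfect cube, so E-series; the 4-jet and mu = 6 give E_6. Both have type E_6, hence right-equivalent.

Yes.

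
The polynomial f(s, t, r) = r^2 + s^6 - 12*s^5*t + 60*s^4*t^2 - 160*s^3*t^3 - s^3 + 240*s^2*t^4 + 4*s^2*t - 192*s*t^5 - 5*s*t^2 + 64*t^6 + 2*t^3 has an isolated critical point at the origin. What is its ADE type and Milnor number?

Type D_{7}, Milnor number mu = 7.

The Hessian of f at 0 is [[0, 0, 0], [0, 0, 0], [0, 0, 2]] with rank 1, so corank 2. A Groebner basis of the Jacobian ideal J(f) in C{s,t,r} is {s*t/6 + t^5 - t^2/6, s*t^2 - t^3, s^2 - 3*s*t + 2*t^2, r}; counting standard monomials gives mu = 7. Corank 2; j^3 = -(s - 2*t)*(s - t)^2 has shape L^2 M (L != M), so D-series; mu = 7 gives D_7.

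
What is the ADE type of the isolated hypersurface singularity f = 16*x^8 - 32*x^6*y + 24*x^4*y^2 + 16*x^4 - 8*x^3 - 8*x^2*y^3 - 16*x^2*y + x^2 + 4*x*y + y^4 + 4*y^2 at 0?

A_{3}

The Hessian of f at 0 is [[2, 4], [4, 8]] with rank 1, so corank 1. A Groebner basis of the Jacobian ideal J(f) in C{x,y} is {x^2 - x/4 - y/2, x*y + x/8 + y/4, -x/16 + y^2 - y/8}; counting standard monomials gives mu = 3. Corank 1: A-series; mu = 3 gives A_3.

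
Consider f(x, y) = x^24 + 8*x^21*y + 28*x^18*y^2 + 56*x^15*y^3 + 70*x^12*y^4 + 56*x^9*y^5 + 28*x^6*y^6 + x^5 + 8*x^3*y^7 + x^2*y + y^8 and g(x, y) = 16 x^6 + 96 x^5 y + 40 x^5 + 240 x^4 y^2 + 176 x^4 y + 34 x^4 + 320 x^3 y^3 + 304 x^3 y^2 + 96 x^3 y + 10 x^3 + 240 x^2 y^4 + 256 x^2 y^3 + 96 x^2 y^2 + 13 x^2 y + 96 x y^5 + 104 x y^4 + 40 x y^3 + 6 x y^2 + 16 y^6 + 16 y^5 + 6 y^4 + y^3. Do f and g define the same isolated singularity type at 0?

No.

The Hessian of f at 0 is [[0, 0], [0, 0]] with rank 0, so corank 2. A Groebner basis of the Jacobian ideal J(f) in C{x,y} is {x^2/8 + y^7, x^3, x*y}; counting standard monomials gives mu = 9. Corank 2; j^3 = x^2*y has shape L^2 M (L != M), so D-series; mu = 9 gives D_9. The Hessian of g at 0 is [[0, 0], [0, 0]] with rank 0, so corank 2. A Groebner basis of the Jacobian ideal J(g) in C{x,y} is {y^3, x^2 - 3*y^2/11, x*y + 6*y^2/11}; counting standard monomials gives mu = 4. Corank 2; j^3 = (2*x + y)*(5*x^2 + 4*x*y + y^2) splits into three distinct lines over C (the quadratic factor has nonzero discriminant), so D_4. f is D_9 but g is D_4, hence not right-equivalent.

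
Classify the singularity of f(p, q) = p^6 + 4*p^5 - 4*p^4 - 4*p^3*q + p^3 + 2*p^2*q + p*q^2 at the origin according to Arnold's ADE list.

The Hessian of f at 0 has rank 0. Corank 2; j^3 = p*(p + q)^2 has shape L^2 M (L != M), so D-series; mu = 7 gives D_7.

D7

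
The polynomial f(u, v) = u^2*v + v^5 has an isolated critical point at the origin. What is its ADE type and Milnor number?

The Hessian of f at 0 has rank 0. Corank 2; j^3 = u^2*v has shape L^2 M (L != M), so D-series; mu = 6 gives D_6.

Type D_6, Milnor number mu = 6.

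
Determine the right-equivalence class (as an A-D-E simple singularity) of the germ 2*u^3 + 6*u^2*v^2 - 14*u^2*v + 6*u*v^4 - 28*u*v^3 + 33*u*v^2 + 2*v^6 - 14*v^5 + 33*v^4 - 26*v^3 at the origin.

The Hessian of f at 0 has rank 0. Corank 2; j^3 = (u - 2*v)*(2*u^2 - 10*u*v + 13*v^2) splits into three distinct lines over C (the quadratic factor has nonzero discriminant), so D_4.

D4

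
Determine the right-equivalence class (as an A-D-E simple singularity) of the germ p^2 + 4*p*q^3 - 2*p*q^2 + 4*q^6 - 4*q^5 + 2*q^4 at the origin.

The Hessian of f at 0 has rank 1. Corank 1: A-series; mu = 3 gives A_3.

A_3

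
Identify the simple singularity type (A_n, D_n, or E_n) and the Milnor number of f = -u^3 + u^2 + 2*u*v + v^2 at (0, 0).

Type A2, Milnor number mu = 2.

The Hessian of f at 0 is [[2, 2], [2, 2]] with rank 1, so corank 1. A Groebner basis of the Jacobian ideal J(f) in C{u,v} is {v^2, u + v}; counting standard monomials gives mu = 2. Corank 1: A-series; mu = 2 gives A_2.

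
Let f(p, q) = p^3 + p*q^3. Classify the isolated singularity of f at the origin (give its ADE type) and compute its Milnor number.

The Hessian of f at 0 has rank 0. Corank 2; j^3 = p^3 is a perfect cube, so E-series; the 4-jet and mu = 7 give E_7.

Type E_7, Milnor number mu = 7.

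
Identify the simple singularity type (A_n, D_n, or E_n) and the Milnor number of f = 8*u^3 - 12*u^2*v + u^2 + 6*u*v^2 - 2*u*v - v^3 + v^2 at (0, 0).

The Hessian of f at 0 has rank 1. Corank 1: A-series; mu = 2 gives A_2.

Type A2, Milnor number mu = 2.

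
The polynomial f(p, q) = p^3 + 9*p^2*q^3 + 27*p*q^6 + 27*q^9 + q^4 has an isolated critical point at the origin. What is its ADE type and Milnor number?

Type E_{6}, Milnor number mu = 6.

The Hessian of f at 0 is [[0, 0], [0, 0]] with rank 0, so corank 2. A Groebner basis of the Jacobian ideal J(f) in C{p,q} is {q^3, p^2}; counting standard monomials gives mu = 6. Corank 2; j^3 = p^3 is a perfect cube, so E-series; the 4-jet and mu = 6 give E_6.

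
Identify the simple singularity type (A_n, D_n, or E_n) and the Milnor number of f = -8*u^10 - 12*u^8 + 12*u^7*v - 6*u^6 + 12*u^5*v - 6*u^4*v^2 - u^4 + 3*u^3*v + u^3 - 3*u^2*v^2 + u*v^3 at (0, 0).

Type E_{7}, Milnor number mu = 7.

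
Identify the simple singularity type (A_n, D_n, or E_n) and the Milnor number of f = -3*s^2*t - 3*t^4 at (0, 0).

Type D_5, Milnor number mu = 5.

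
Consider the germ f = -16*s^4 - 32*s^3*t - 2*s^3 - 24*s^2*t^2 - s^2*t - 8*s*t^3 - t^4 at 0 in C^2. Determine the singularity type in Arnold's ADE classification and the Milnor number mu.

Type D5, Milnor number mu = 5.

The Hessian of f at 0 has rank 0. Corank 2; j^3 = -s^2*(2*s + t) has shape L^2 M (L != M), so D-series; mu = 5 gives D_5.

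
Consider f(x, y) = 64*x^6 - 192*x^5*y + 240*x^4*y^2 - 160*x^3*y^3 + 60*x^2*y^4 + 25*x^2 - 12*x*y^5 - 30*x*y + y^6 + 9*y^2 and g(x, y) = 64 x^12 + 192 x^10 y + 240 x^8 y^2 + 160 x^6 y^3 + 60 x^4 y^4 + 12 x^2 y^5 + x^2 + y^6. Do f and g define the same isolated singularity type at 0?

Yes.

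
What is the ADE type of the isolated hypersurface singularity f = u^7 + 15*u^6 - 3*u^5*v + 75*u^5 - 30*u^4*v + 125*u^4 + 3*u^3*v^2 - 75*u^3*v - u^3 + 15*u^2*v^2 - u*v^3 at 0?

The Hessian of f at 0 is [[0, 0], [0, 0]] with rank 0, so corank 2. A Groebner basis of the Jacobian ideal J(f) in C{u,v} is {3*u^2/25 + v^4 + v^3/25, u^3, u^2*v - u^2/25 - v^3/75, -2*u^2/5 + u*v^2 - 2*v^3/15}; counting standard monomials gives mu = 7. Corank 2; j^3 = -u^3 is a perfect cube, so E-series; the 4-jet and mu = 7 give E_7.

E_7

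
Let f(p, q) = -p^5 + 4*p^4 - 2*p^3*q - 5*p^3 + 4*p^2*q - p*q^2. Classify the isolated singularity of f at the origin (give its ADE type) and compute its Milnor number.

The Hessian of f at 0 is [[0, 0], [0, 0]] with rank 0, so corank 2. A Groebner basis of the Jacobian ideal J(f) in C{p,q} is {q^3, p^2 - q^2, p*q - 2*q^2}; counting standard monomials gives mu = 4. Corank 2; j^3 = -p*(5*p^2 - 4*p*q + q^2) splits into three distinct lines over C (the quadratic factor has nonzero discriminant), so D_4.

Type D4, Milnor number mu = 4.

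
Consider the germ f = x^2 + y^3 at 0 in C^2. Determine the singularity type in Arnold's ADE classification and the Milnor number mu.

Type A2, Milnor number mu = 2.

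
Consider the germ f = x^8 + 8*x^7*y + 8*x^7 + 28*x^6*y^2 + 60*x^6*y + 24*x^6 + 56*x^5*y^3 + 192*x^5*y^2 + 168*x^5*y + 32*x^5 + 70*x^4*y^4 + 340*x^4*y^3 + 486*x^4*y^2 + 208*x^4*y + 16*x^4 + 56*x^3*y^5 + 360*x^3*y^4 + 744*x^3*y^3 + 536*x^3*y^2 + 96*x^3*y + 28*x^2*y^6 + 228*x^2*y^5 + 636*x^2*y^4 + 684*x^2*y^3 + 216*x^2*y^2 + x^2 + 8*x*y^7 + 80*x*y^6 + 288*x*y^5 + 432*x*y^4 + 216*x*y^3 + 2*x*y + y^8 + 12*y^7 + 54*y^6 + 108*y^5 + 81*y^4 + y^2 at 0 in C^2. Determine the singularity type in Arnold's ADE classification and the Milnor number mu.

Type A_3, Milnor number mu = 3.

The Hessian of f at 0 has rank 1. Corank 1: A-series; mu = 3 gives A_3.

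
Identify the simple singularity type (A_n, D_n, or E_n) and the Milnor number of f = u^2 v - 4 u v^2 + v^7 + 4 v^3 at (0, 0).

Type D_{8}, Milnor number mu = 8.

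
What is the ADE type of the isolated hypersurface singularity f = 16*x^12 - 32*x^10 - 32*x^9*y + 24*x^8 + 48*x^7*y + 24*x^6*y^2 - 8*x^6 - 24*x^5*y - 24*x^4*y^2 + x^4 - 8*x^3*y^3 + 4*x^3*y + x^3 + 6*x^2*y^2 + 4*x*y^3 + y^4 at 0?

E_{6}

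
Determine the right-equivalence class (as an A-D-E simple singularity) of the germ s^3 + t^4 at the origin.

E_6

The Hessian of f at 0 has rank 0. Corank 2; j^3 = s^3 is a perfect cube, so E-series; the 4-jet and mu = 6 give E_6.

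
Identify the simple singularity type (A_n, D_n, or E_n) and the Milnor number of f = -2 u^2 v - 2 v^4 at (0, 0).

Type D_5, Milnor number mu = 5.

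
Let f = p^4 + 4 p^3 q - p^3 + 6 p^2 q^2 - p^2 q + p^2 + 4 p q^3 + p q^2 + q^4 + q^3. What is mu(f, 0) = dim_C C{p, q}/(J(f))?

The Hessian of f at 0 is [[2, 0], [0, 0]] with rank 1, so corank 1. A Groebner basis of the Jacobian ideal J(f) in C{p,q} is {q^2, p}; counting standard monomials gives mu = 2. Corank 1: A-series; mu = 2 gives A_2.

2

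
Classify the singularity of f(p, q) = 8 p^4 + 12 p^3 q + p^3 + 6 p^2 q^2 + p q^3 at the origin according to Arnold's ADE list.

The Hessian of f at 0 has rank 0. Corank 2; j^3 = p^3 is a perfect cube, so E-series; the 4-jet and mu = 7 give E_7.

E_{7}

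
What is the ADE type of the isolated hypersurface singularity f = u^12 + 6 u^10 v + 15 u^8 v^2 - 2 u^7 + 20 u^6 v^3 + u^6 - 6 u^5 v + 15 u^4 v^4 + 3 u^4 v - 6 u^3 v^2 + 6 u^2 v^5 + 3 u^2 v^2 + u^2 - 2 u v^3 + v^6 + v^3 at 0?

A_{2}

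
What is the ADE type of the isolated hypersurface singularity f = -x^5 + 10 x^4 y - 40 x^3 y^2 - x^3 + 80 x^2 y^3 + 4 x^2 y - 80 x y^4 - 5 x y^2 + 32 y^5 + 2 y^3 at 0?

The Hessian of f at 0 is [[0, 0], [0, 0]] with rank 0, so corank 2. A Groebner basis of the Jacobian ideal J(f) in C{x,y} is {x*y/5 + y^4 - y^2/5, x*y^2 - y^3, x^2 - 3*x*y + 2*y^2}; counting standard monomials gives mu = 6. Corank 2; j^3 = -(x - 2*y)*(x - y)^2 has shape L^2 M (L != M), so D-series; mu = 6 gives D_6.

D_{6}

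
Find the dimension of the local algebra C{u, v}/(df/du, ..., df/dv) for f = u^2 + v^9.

8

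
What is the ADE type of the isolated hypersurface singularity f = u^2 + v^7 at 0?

A_6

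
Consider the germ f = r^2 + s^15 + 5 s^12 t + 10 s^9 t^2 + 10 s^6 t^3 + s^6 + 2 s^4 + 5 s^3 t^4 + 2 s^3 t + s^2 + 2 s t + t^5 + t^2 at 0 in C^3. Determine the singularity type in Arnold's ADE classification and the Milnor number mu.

The Hessian of f at 0 is [[2, 2, 0], [2, 2, 0], [0, 0, 2]] with rank 2, so corank 1. A Groebner basis of the Jacobian ideal J(f) in C{s,t,r} is {-s + t^3 - t, s^2 - t^2, s*t + t^2, r}; counting standard monomials gives mu = 4. Corank 1: A-series; mu = 4 gives A_4.

Type A4, Milnor number mu = 4.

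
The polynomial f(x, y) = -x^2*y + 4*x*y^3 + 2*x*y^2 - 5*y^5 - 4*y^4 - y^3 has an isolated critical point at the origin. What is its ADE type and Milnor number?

The Hessian of f at 0 has rank 0. Corank 2; j^3 = -y*(x - y)^2 has shape L^2 M (L != M), so D-series; mu = 6 gives D_6.

Type D_{6}, Milnor number mu = 6.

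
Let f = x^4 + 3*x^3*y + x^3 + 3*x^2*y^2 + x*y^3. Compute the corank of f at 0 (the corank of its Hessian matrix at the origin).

Hessian at 0 has rank 0.

2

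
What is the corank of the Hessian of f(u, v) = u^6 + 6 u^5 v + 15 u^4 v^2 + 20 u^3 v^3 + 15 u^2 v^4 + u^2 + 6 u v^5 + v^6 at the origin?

1

Hessian at 0 has rank 1.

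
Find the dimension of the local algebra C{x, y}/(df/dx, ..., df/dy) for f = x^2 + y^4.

3

The Hessian of f at 0 is [[2, 0], [0, 0]] with rank 1, so corank 1. A Groebner basis of the Jacobian ideal J(f) in C{x,y} is {y^3, x}; counting standard monomials gives mu = 3. Corank 1: A-series; mu = 3 gives A_3.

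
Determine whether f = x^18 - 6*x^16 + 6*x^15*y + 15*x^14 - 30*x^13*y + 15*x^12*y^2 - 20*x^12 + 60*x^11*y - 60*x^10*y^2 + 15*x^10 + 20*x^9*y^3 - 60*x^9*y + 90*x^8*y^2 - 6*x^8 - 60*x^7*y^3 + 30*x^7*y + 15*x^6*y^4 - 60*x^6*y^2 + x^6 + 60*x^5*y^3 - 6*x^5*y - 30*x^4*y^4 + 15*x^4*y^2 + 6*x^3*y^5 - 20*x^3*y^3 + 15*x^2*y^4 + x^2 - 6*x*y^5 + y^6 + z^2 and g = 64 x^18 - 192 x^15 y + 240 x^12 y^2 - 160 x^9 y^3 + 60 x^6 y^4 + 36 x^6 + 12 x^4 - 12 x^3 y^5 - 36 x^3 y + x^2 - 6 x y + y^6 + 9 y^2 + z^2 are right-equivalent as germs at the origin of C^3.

Yes.

The Hessian of f at 0 is [[2, 0, 0], [0, 0, 0], [0, 0, 2]] with rank 2, so corank 1. A Groebner basis of the Jacobian ideal J(f) in C{x,y,z} is {y^5, x, z}; counting standard monomials gives mu = 5. Corank 1: A-series; mu = 5 gives A_5. The Hessian of g at 0 is [[2, -6, 0], [-6, 18, 0], [0, 0, 2]] with rank 2, so corank 1. A Groebner basis of the Jacobian ideal J(g) in C{x,y,z} is {x*y^2 + x/54 - y/18, x/162 + y^3 - y/54, x^2 - 6*x*y + 9*y^2, z}; counting standard monomials gives mu = 5. Corank 1: A-series; mu = 5 gives A_5. Both have type A_5, hence right-equivalent.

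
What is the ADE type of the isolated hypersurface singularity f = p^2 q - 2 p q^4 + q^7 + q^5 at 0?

D_6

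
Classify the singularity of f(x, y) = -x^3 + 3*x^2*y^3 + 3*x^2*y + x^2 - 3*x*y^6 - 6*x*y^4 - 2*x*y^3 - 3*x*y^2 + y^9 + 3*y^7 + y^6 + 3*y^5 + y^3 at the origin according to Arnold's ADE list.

The Hessian of f at 0 has rank 1. Corank 1: A-series; mu = 2 gives A_2.

A_2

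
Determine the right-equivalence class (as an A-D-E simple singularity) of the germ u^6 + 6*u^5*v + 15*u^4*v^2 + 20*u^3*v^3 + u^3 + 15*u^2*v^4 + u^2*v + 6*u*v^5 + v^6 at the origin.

D_7

The Hessian of f at 0 is [[0, 0], [0, 0]] with rank 0, so corank 2. A Groebner basis of the Jacobian ideal J(f) in C{u,v} is {-u*v/6 + v^5, u*v^2, u^2 + u*v}; counting standard monomials gives mu = 7. Corank 2; j^3 = u^2*(u + v) has shape L^2 M (L != M), so D-series; mu = 7 gives D_7.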